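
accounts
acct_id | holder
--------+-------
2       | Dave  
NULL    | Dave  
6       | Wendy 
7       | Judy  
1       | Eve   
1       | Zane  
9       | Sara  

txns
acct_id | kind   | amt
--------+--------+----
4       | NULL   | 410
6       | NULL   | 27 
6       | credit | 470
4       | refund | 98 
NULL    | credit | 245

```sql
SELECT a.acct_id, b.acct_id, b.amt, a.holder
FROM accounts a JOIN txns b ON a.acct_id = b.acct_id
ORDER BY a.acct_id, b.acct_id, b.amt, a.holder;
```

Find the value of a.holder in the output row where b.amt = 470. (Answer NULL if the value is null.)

Wendy

INNER JOIN keeps only pairs where the ON condition holds.
Matching on a.acct_id = b.acct_id. A NULL in a compared column never satisfies the condition.
- a[0] acct_id=2 → no match; dropped.
- a[1] acct_id=NULL → no match; dropped.
- a[2] acct_id=6 → 2 match(es) in b → 2 row(s).
- a[3] acct_id=7 → no match; dropped.
- a[4] acct_id=1 → no match; dropped.
- a[5] acct_id=1 → no match; dropped.
- a[6] acct_id=9 → no match; dropped.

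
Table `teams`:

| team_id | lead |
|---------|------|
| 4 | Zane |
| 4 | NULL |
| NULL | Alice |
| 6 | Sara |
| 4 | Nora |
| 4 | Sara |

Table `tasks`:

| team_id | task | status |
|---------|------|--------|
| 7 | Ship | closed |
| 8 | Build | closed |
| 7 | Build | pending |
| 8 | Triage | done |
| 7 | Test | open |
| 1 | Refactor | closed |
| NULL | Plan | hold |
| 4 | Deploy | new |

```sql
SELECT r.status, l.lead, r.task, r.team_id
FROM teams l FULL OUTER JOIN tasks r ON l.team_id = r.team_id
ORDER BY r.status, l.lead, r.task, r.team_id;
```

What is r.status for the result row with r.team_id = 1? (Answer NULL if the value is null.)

closed

FULL OUTER JOIN keeps every row from both sides; unmatched rows get NULL for the other side's columns.
Matching on l.team_id = r.team_id. A NULL in a compared column never satisfies the condition.
- team_id=4: 1 matching r row(s), so 1 row(s) emitted.
- team_id=4: 1 matching r row(s), so 1 row(s) emitted.
- team_id=NULL: no r row matches, row kept with r columns NULL.
- team_id=6: no r row matches, row kept with r columns NULL.
- team_id=4: 1 matching r row(s), so 1 row(s) emitted.
- team_id=4: 1 matching r row(s), so 1 row(s) emitted.
- 7 row(s) from r found no l partner → padded with NULL.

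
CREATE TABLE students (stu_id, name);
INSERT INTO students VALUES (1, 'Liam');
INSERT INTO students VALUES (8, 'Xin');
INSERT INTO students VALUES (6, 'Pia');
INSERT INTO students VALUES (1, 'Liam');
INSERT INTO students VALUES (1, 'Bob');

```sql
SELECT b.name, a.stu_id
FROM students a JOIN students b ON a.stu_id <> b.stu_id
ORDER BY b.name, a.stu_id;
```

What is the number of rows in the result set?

INNER JOIN keeps only pairs where the ON condition holds.
Matching on a.stu_id <> b.stu_id.
- a[0] stu_id=1 → 2 match(es) in b → 2 row(s).
- a[1] stu_id=8 → 4 match(es) in b → 4 row(s).
- a[2] stu_id=6 → 4 match(es) in b → 4 row(s).
- a[3] stu_id=1 → 2 match(es) in b → 2 row(s).
- a[4] stu_id=1 → 2 match(es) in b → 2 row(s).
Total: 14 rows.

14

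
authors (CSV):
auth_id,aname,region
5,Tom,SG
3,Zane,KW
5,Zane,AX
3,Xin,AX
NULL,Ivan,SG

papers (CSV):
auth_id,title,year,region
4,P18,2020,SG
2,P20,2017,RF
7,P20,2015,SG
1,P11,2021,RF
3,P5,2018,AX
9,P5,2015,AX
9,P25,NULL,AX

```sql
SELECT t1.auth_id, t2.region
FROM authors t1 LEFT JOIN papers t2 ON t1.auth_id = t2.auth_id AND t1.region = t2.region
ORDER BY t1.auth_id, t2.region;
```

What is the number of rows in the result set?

5

LEFT JOIN keeps every row from `authors`; unmatched rows get NULL for `papers`'s columns.
Matching on t1.auth_id = t2.auth_id AND t1.region = t2.region. A NULL in a compared column never satisfies the condition.
Matched pairs: 1; unmatched t1 rows kept: 4.
Total: 1 matched + 4 padded = 5 rows.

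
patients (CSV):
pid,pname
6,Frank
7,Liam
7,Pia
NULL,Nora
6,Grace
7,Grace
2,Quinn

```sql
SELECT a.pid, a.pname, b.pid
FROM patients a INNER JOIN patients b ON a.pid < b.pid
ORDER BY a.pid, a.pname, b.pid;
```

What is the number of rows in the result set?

11

INNER JOIN keeps only pairs where the ON condition holds.
Matching on a.pid < b.pid. A NULL in a compared column never satisfies the condition.
- a row (pid=6): matches 3 b row(s) → 3 output row(s).
- a row (pid=7): no match → dropped.
- a row (pid=7): no match → dropped.
- a row (pid=NULL): no match → dropped.
- a row (pid=6): matches 3 b row(s) → 3 output row(s).
- a row (pid=7): no match → dropped.
- a row (pid=2): matches 5 b row(s) → 5 output row(s).
Total: 11 rows.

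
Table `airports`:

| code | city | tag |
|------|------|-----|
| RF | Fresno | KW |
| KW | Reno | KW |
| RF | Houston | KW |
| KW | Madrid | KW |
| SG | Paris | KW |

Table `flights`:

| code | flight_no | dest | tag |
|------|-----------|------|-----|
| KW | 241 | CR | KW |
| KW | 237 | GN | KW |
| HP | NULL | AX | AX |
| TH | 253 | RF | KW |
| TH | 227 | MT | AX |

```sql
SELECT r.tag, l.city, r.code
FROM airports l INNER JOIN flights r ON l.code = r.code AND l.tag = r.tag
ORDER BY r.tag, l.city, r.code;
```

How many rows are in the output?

4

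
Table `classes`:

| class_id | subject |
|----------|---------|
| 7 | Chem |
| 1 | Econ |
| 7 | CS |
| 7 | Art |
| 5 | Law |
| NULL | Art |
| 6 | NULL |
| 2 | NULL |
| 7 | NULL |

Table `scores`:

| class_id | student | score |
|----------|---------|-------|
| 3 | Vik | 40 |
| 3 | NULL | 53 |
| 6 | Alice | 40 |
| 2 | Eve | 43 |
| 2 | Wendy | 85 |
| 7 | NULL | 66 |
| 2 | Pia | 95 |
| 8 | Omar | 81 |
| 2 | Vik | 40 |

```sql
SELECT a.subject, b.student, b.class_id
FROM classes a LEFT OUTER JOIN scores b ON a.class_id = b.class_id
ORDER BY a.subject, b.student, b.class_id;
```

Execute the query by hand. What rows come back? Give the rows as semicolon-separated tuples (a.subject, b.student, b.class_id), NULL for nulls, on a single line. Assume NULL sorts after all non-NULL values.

(Art, NULL, 7); (Art, NULL, NULL); (CS, NULL, 7); (Chem, NULL, 7); (Econ, NULL, NULL); (Law, NULL, NULL); (NULL, Alice, 6); (NULL, Eve, 2); (NULL, Pia, 2); (NULL, Vik, 2); (NULL, Wendy, 2); (NULL, NULL, 7)

LEFT JOIN keeps every row from `classes`; unmatched rows get NULL for `scores`'s columns.
Matching on a.class_id = b.class_id. A NULL in a compared column never satisfies the condition.
Matched pairs: 9; unmatched a rows kept: 3.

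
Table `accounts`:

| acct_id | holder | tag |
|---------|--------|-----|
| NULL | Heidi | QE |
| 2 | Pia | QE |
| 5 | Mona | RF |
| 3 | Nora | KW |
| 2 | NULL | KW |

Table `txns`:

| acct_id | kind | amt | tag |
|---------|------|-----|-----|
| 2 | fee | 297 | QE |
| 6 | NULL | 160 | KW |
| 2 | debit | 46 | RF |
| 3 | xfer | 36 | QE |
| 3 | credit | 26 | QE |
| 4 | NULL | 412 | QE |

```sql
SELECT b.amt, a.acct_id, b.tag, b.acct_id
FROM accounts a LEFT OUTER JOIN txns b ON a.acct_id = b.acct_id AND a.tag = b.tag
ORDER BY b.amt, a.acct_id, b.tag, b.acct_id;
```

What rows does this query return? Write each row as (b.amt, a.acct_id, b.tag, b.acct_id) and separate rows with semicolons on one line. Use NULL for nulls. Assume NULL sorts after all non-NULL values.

LEFT JOIN keeps every row from `accounts`; unmatched rows get NULL for `txns`'s columns.
Matching on a.acct_id = b.acct_id AND a.tag = b.tag. A NULL in a compared column never satisfies the condition.
Matched pairs: 1; unmatched a rows kept: 4.

(297, 2, QE, 2); (NULL, 2, NULL, NULL); (NULL, 3, NULL, NULL); (NULL, 5, NULL, NULL); (NULL, NULL, NULL, NULL)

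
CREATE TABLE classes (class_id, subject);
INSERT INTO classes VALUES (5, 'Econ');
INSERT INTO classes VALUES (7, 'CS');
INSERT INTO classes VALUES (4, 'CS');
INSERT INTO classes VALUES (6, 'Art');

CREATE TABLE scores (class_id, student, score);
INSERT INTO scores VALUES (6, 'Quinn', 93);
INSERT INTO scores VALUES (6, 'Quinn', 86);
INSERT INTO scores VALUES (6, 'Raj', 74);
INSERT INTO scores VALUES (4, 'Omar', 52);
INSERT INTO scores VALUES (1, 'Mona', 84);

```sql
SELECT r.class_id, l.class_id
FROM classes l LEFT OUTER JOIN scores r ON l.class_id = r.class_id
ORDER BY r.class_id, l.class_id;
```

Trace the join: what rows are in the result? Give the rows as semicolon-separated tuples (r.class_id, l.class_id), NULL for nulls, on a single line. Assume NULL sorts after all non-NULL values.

(4, 4); (6, 6); (6, 6); (6, 6); (NULL, 5); (NULL, 7)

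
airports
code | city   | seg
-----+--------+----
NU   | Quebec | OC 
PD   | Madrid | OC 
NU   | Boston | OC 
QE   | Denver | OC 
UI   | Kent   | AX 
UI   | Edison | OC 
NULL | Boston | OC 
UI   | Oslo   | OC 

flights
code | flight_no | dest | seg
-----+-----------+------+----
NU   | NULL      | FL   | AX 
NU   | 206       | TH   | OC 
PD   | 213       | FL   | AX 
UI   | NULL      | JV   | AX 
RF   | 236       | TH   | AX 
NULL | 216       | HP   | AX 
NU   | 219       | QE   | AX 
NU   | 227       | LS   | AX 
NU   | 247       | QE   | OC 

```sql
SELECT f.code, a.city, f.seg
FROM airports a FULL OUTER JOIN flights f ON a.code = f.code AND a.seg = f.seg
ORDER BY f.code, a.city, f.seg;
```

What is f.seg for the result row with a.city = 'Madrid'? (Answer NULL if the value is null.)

NULL

FULL OUTER JOIN keeps every row from both sides; unmatched rows get NULL for the other side's columns.
Matching on a.code = f.code AND a.seg = f.seg. A NULL in a compared column never satisfies the condition.
Matched pairs: 5; unmatched a rows kept: 5; unmatched f rows kept: 6.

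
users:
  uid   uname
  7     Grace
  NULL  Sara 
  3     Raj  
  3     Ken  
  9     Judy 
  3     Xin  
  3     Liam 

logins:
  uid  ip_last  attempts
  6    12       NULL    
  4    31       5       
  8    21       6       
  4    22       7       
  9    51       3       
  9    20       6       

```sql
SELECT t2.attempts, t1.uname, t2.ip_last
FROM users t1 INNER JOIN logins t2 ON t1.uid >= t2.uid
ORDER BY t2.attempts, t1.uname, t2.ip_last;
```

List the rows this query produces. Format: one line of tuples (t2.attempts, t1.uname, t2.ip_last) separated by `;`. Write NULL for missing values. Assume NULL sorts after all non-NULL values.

INNER JOIN keeps only pairs where the ON condition holds.
Matching on t1.uid >= t2.uid. A NULL in a compared column never satisfies the condition.
Matched pairs: 9.

(3, Judy, 51); (5, Grace, 31); (5, Judy, 31); (6, Judy, 20); (6, Judy, 21); (7, Grace, 22); (7, Judy, 22); (NULL, Grace, 12); (NULL, Judy, 12)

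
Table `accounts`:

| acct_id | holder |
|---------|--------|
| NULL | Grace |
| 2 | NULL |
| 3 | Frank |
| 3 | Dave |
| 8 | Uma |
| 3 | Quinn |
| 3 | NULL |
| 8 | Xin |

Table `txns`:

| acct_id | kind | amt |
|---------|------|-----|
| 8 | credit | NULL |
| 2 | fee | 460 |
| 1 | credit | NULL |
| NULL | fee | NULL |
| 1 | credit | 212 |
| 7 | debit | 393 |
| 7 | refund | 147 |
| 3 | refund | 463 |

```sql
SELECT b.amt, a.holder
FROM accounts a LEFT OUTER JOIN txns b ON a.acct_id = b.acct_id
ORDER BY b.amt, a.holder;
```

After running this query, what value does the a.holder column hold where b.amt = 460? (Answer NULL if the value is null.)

NULL

LEFT JOIN keeps every row from `accounts`; unmatched rows get NULL for `txns`'s columns.
Matching on a.acct_id = b.acct_id. A NULL in a compared column never satisfies the condition.
Matched pairs: 7; unmatched a rows kept: 1.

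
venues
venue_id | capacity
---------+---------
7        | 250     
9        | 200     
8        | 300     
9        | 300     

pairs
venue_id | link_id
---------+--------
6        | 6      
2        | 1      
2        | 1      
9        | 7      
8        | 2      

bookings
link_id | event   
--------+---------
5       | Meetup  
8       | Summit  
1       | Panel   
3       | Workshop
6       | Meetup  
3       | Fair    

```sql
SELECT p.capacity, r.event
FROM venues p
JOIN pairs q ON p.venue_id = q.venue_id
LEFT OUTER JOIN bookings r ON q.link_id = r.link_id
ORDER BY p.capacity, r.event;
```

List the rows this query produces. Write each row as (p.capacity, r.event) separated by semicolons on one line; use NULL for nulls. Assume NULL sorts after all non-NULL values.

(200, NULL); (300, NULL); (300, NULL)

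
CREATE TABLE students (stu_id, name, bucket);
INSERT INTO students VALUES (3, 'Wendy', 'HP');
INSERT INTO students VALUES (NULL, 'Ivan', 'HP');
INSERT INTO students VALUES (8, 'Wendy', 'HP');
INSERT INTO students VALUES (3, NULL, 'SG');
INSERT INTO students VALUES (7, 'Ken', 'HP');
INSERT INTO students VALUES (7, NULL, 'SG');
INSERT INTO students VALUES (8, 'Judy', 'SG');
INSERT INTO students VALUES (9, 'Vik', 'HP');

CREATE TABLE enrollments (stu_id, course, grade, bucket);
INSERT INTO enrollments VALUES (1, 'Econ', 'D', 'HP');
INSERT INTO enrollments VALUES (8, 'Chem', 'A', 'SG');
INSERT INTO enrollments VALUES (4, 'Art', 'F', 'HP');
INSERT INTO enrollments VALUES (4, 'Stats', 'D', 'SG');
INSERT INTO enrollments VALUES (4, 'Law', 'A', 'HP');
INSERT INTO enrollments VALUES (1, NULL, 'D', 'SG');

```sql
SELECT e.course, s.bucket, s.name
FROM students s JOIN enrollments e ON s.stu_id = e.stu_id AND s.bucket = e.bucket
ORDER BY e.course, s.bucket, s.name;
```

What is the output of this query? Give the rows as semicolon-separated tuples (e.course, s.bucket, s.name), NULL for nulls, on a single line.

(Chem, SG, Judy)

INNER JOIN keeps only pairs where the ON condition holds.
Matching on s.stu_id = e.stu_id AND s.bucket = e.bucket. A NULL in a compared column never satisfies the condition.
- s row (stu_id=3, bucket=HP): no match → dropped.
- s row (stu_id=NULL, bucket=HP): no match → dropped.
- s row (stu_id=8, bucket=HP): no match → dropped.
- s row (stu_id=3, bucket=SG): no match → dropped.
- s row (stu_id=7, bucket=HP): no match → dropped.
- s row (stu_id=7, bucket=SG): no match → dropped.
- s row (stu_id=8, bucket=SG): matches 1 e row(s) → 1 output row(s).
- s row (stu_id=9, bucket=HP): no match → dropped.
After projecting and ordering:
e.course | s.bucket | s.name
Chem | SG | Judy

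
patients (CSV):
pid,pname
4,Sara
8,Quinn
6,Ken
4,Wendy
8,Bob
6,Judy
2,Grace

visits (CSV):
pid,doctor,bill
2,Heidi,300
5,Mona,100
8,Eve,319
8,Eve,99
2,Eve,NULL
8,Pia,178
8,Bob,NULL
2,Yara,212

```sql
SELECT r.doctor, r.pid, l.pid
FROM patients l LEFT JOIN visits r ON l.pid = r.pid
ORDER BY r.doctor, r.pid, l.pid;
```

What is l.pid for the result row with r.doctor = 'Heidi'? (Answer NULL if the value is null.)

2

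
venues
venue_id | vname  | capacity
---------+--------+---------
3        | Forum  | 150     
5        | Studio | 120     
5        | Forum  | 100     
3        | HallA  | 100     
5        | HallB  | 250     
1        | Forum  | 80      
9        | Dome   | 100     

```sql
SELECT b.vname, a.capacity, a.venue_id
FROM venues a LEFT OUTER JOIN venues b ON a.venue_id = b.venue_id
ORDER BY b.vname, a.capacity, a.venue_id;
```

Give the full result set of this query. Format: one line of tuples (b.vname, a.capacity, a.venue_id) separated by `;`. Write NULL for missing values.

(Dome, 100, 9); (Forum, 80, 1); (Forum, 100, 3); (Forum, 100, 5); (Forum, 120, 5); (Forum, 150, 3); (Forum, 250, 5); (HallA, 100, 3); (HallA, 150, 3); (HallB, 100, 5); (HallB, 120, 5); (HallB, 250, 5); (Studio, 100, 5); (Studio, 120, 5); (Studio, 250, 5)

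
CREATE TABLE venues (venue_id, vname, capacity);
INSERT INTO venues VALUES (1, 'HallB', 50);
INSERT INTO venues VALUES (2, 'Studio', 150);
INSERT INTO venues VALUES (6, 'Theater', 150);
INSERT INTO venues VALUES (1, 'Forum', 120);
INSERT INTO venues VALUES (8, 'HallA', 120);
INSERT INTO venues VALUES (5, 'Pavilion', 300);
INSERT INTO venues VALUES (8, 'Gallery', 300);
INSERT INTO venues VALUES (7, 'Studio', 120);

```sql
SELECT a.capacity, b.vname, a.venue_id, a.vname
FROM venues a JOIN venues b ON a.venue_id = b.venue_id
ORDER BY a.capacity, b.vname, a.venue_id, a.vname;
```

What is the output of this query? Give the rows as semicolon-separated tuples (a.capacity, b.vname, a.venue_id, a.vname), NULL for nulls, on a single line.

(50, Forum, 1, HallB); (50, HallB, 1, HallB); (120, Forum, 1, Forum); (120, Gallery, 8, HallA); (120, HallA, 8, HallA); (120, HallB, 1, Forum); (120, Studio, 7, Studio); (150, Studio, 2, Studio); (150, Theater, 6, Theater); (300, Gallery, 8, Gallery); (300, HallA, 8, Gallery); (300, Pavilion, 5, Pavilion)

INNER JOIN keeps only pairs where the ON condition holds.
Matching on a.venue_id = b.venue_id.
Matched pairs: 12.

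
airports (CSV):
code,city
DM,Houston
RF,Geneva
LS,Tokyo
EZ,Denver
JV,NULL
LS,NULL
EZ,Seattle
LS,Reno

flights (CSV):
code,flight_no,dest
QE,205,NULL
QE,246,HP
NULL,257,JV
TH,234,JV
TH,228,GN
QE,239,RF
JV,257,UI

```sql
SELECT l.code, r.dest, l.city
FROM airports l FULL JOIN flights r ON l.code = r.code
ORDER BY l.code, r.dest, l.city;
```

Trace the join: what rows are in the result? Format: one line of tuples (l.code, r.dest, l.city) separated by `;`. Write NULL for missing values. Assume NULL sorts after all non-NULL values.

(DM, NULL, Houston); (EZ, NULL, Denver); (EZ, NULL, Seattle); (JV, UI, NULL); (LS, NULL, Reno); (LS, NULL, Tokyo); (LS, NULL, NULL); (RF, NULL, Geneva); (NULL, GN, NULL); (NULL, HP, NULL); (NULL, JV, NULL); (NULL, JV, NULL); (NULL, RF, NULL); (NULL, NULL, NULL)

FULL OUTER JOIN keeps every row from both sides; unmatched rows get NULL for the other side's columns.
Matching on l.code = r.code. A NULL in a compared column never satisfies the condition.
Matched pairs: 1; unmatched l rows kept: 7; unmatched r rows kept: 6.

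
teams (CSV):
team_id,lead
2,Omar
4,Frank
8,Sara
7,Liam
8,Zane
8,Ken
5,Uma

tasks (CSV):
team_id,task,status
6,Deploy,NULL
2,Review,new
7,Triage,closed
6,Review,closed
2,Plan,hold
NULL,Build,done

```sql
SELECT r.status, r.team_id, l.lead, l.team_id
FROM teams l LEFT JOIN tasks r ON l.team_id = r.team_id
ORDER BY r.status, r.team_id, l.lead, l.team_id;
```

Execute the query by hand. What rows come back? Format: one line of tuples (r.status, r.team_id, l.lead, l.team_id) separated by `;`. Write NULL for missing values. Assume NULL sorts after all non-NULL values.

LEFT JOIN keeps every row from `teams`; unmatched rows get NULL for `tasks`'s columns.
Matching on l.team_id = r.team_id. A NULL in a compared column never satisfies the condition.
- l (team_id=2) pairs with 2 row(s) of r.
- l (team_id=4) has no partner → padded with NULL.
- l (team_id=8) has no partner → padded with NULL.
- l (team_id=7) pairs with 1 row(s) of r.
- l (team_id=8) has no partner → padded with NULL.
- l (team_id=8) has no partner → padded with NULL.
- l (team_id=5) has no partner → padded with NULL.
After projecting and ordering:
r.status | r.team_id | l.lead | l.team_id
closed | 7 | Liam | 7
hold | 2 | Omar | 2
new | 2 | Omar | 2
NULL | NULL | Frank | 4
NULL | NULL | Ken | 8
NULL | NULL | Sara | 8
NULL | NULL | Uma | 5
NULL | NULL | Zane | 8

(closed, 7, Liam, 7); (hold, 2, Omar, 2); (new, 2, Omar, 2); (NULL, NULL, Frank, 4); (NULL, NULL, Ken, 8); (NULL, NULL, Sara, 8); (NULL, NULL, Uma, 5); (NULL, NULL, Zane, 8)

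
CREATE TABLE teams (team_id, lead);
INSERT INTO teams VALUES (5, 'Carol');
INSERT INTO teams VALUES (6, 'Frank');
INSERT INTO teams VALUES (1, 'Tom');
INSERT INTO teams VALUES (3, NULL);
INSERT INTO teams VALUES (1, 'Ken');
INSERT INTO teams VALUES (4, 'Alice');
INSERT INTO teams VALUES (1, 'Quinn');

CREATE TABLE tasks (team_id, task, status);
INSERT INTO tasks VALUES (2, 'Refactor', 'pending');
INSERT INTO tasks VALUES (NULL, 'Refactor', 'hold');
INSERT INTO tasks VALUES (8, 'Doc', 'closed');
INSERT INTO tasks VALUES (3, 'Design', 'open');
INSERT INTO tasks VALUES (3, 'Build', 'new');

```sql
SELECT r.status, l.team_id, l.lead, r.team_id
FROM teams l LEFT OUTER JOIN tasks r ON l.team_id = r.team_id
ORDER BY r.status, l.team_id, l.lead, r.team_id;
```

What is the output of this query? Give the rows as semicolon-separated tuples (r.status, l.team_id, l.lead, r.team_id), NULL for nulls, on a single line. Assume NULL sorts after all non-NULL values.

(new, 3, NULL, 3); (open, 3, NULL, 3); (NULL, 1, Ken, NULL); (NULL, 1, Quinn, NULL); (NULL, 1, Tom, NULL); (NULL, 4, Alice, NULL); (NULL, 5, Carol, NULL); (NULL, 6, Frank, NULL)

LEFT JOIN keeps every row from `teams`; unmatched rows get NULL for `tasks`'s columns.
Matching on l.team_id = r.team_id. A NULL in a compared column never satisfies the condition.
Matched pairs: 2; unmatched l rows kept: 6.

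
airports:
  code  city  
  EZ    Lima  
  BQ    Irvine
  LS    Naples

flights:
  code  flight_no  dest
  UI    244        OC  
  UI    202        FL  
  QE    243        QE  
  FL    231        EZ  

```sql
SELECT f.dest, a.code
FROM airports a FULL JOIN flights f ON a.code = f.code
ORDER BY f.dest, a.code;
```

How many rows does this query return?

FULL OUTER JOIN keeps every row from both sides; unmatched rows get NULL for the other side's columns.
Matching on a.code = f.code.
- a row (code=EZ): no match → kept, f columns NULL.
- a row (code=BQ): no match → kept, f columns NULL.
- a row (code=LS): no match → kept, f columns NULL.
- 4 row(s) from f found no a partner → padded with NULL.
Total: 0 matched + 7 padded = 7 rows.

7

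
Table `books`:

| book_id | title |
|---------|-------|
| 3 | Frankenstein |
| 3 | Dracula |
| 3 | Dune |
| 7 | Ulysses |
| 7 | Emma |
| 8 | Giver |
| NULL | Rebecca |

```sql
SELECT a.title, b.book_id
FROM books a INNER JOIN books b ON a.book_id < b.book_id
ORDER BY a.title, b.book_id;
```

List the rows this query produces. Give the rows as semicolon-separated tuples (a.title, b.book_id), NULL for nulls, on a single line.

(Dracula, 7); (Dracula, 7); (Dracula, 8); (Dune, 7); (Dune, 7); (Dune, 8); (Emma, 8); (Frankenstein, 7); (Frankenstein, 7); (Frankenstein, 8); (Ulysses, 8)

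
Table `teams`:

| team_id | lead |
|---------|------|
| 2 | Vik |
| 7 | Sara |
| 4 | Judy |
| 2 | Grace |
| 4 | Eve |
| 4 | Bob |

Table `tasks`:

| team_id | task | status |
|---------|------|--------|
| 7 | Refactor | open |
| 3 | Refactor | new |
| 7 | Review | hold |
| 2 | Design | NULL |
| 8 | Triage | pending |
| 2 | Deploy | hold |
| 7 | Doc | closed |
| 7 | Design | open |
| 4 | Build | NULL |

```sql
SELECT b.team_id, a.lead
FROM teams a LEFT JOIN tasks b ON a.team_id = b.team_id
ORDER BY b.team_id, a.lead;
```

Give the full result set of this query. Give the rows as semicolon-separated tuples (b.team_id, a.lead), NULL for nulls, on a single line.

(2, Grace); (2, Grace); (2, Vik); (2, Vik); (4, Bob); (4, Eve); (4, Judy); (7, Sara); (7, Sara); (7, Sara); (7, Sara)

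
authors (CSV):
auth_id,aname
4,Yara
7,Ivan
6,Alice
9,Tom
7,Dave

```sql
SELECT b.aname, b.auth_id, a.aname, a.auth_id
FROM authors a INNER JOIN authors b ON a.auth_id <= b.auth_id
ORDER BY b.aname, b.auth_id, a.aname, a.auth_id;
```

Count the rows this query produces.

16

INNER JOIN keeps only pairs where the ON condition holds.
Matching on a.auth_id <= b.auth_id.
- auth_id=4: 5 matching b row(s), so 5 row(s) emitted.
- auth_id=7: 3 matching b row(s), so 3 row(s) emitted.
- auth_id=6: 4 matching b row(s), so 4 row(s) emitted.
- auth_id=9: 1 matching b row(s), so 1 row(s) emitted.
- auth_id=7: 3 matching b row(s), so 3 row(s) emitted.
Total: 16 rows.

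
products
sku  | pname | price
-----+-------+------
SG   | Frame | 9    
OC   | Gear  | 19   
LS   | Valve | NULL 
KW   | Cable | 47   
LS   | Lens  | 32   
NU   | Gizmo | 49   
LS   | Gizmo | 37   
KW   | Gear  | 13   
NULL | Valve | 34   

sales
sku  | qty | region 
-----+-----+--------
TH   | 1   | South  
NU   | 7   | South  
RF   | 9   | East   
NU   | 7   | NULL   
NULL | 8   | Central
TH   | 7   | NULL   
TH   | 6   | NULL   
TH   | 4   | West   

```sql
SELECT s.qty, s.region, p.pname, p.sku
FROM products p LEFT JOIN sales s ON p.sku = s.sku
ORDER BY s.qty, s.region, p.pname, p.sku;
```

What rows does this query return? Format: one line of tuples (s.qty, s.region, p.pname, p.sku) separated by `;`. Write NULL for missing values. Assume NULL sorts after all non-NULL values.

(7, South, Gizmo, NU); (7, NULL, Gizmo, NU); (NULL, NULL, Cable, KW); (NULL, NULL, Frame, SG); (NULL, NULL, Gear, KW); (NULL, NULL, Gear, OC); (NULL, NULL, Gizmo, LS); (NULL, NULL, Lens, LS); (NULL, NULL, Valve, LS); (NULL, NULL, Valve, NULL)

LEFT JOIN keeps every row from `products`; unmatched rows get NULL for `sales`'s columns.
Matching on p.sku = s.sku. A NULL in a compared column never satisfies the condition.
- p row (sku=SG): no match → kept, s columns NULL.
- p row (sku=OC): no match → kept, s columns NULL.
- p row (sku=LS): no match → kept, s columns NULL.
- p row (sku=KW): no match → kept, s columns NULL.
- p row (sku=LS): no match → kept, s columns NULL.
- p row (sku=NU): matches 2 s row(s) → 2 output row(s).
- p row (sku=LS): no match → kept, s columns NULL.
- p row (sku=KW): no match → kept, s columns NULL.
- p row (sku=NULL): no match → kept, s columns NULL.
After projecting and ordering:
s.qty | s.region | p.pname | p.sku
7 | South | Gizmo | NU
7 | NULL | Gizmo | NU
NULL | NULL | Cable | KW
NULL | NULL | Frame | SG
NULL | NULL | Gear | KW
NULL | NULL | Gear | OC
NULL | NULL | Gizmo | LS
NULL | NULL | Lens | LS
NULL | NULL | Valve | LS
NULL | NULL | Valve | NULL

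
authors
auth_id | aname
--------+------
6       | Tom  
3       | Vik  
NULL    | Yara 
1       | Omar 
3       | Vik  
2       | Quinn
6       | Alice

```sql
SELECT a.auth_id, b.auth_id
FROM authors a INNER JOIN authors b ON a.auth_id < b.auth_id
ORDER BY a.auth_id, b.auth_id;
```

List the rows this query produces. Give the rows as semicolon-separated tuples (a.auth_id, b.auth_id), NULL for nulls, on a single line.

(1, 2); (1, 3); (1, 3); (1, 6); (1, 6); (2, 3); (2, 3); (2, 6); (2, 6); (3, 6); (3, 6); (3, 6); (3, 6)

INNER JOIN keeps only pairs where the ON condition holds.
Matching on a.auth_id < b.auth_id. A NULL in a compared column never satisfies the condition.
Matched pairs: 13.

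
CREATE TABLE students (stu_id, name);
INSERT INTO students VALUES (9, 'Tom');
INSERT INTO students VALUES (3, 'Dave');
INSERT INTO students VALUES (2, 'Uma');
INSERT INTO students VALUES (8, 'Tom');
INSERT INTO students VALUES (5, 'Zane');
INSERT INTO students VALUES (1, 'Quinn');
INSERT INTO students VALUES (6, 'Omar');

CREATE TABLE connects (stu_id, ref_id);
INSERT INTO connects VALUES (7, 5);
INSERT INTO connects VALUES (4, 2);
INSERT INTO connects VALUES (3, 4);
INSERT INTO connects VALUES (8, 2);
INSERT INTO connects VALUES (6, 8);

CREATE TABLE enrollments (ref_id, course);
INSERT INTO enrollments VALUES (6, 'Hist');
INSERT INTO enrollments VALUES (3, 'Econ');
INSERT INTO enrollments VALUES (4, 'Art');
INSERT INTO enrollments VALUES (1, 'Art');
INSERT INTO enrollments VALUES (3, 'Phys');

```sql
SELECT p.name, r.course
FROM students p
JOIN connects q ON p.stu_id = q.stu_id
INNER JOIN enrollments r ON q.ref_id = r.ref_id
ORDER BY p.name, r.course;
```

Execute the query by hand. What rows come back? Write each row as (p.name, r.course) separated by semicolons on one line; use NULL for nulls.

Evaluate left to right. First `students p INNER JOIN connects q` on stu_id: 3 row(s).
Then INNER JOIN `enrollments r` on ref_id: keep only rows whose q.ref_id appears in r.

(Dave, Art)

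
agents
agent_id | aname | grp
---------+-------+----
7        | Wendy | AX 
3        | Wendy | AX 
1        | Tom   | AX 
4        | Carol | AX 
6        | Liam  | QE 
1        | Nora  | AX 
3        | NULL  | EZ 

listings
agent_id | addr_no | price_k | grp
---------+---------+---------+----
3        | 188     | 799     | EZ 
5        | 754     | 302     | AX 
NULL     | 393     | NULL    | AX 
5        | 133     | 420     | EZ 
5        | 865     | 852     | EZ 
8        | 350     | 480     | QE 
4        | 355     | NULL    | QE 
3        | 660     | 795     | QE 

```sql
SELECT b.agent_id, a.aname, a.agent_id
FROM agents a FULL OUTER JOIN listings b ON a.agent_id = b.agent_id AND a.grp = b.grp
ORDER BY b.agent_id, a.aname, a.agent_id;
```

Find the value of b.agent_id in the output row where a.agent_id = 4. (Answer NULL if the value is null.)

NULL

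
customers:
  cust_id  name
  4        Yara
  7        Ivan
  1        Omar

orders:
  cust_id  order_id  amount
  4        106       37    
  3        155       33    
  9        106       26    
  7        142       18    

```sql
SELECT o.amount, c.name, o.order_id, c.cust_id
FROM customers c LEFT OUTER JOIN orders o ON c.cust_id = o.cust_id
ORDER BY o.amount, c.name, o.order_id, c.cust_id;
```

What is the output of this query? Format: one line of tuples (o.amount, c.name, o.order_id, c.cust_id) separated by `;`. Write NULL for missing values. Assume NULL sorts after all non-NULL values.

LEFT JOIN keeps every row from `customers`; unmatched rows get NULL for `orders`'s columns.
Matching on c.cust_id = o.cust_id.
- cust_id=4: 1 matching o row(s), so 1 row(s) emitted.
- cust_id=7: 1 matching o row(s), so 1 row(s) emitted.
- cust_id=1: no o row matches, row kept with o columns NULL.
After projecting and ordering:
o.amount | c.name | o.order_id | c.cust_id
18 | Ivan | 142 | 7
37 | Yara | 106 | 4
NULL | Omar | NULL | 1

(18, Ivan, 142, 7); (37, Yara, 106, 4); (NULL, Omar, NULL, 1)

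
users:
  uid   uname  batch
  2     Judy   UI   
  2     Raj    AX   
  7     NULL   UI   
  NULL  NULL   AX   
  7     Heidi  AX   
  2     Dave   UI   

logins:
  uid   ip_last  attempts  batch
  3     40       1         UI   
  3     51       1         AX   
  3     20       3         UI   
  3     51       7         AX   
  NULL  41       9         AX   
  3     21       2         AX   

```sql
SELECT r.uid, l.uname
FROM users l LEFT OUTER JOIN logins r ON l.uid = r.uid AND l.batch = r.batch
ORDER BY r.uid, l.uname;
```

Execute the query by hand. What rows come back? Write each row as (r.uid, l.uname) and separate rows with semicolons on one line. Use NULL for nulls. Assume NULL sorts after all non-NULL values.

LEFT JOIN keeps every row from `users`; unmatched rows get NULL for `logins`'s columns.
Matching on l.uid = r.uid AND l.batch = r.batch. A NULL in a compared column never satisfies the condition.
- l row (uid=2, batch=UI): no match → kept, r columns NULL.
- l row (uid=2, batch=AX): no match → kept, r columns NULL.
- l row (uid=7, batch=UI): no match → kept, r columns NULL.
- l row (uid=NULL, batch=AX): no match → kept, r columns NULL.
- l row (uid=7, batch=AX): no match → kept, r columns NULL.
- l row (uid=2, batch=UI): no match → kept, r columns NULL.
After projecting and ordering:
r.uid | l.uname
NULL | Dave
NULL | Heidi
NULL | Judy
NULL | Raj
NULL | NULL
NULL | NULL

(NULL, Dave); (NULL, Heidi); (NULL, Judy); (NULL, Raj); (NULL, NULL); (NULL, NULL)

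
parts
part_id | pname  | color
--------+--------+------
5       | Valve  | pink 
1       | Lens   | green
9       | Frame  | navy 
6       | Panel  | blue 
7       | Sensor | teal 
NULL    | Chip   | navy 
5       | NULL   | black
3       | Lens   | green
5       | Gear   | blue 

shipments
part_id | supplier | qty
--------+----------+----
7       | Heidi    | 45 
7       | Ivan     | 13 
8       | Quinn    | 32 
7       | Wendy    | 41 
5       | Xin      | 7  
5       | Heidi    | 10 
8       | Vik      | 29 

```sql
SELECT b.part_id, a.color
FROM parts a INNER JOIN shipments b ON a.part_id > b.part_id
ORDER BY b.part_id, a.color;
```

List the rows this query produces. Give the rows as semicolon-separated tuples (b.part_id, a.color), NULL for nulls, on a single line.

INNER JOIN keeps only pairs where the ON condition holds.
Matching on a.part_id > b.part_id. A NULL in a compared column never satisfies the condition.
Matched pairs: 11.

(5, blue); (5, blue); (5, navy); (5, navy); (5, teal); (5, teal); (7, navy); (7, navy); (7, navy); (8, navy); (8, navy)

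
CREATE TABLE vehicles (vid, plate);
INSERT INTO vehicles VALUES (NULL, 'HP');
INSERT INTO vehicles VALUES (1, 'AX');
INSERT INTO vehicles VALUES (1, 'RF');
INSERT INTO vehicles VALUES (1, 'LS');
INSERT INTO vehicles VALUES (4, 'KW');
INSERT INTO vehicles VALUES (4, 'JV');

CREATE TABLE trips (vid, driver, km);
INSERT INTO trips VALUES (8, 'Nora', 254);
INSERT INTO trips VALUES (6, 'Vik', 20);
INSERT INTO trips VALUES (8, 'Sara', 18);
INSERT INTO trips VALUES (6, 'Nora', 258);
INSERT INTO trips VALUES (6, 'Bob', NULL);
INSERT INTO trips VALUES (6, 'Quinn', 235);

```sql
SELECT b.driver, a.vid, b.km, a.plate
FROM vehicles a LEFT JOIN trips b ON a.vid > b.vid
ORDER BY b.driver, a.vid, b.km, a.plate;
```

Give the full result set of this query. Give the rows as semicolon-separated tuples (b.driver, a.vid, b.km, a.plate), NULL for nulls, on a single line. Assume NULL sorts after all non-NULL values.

(NULL, 1, NULL, AX); (NULL, 1, NULL, LS); (NULL, 1, NULL, RF); (NULL, 4, NULL, JV); (NULL, 4, NULL, KW); (NULL, NULL, NULL, HP)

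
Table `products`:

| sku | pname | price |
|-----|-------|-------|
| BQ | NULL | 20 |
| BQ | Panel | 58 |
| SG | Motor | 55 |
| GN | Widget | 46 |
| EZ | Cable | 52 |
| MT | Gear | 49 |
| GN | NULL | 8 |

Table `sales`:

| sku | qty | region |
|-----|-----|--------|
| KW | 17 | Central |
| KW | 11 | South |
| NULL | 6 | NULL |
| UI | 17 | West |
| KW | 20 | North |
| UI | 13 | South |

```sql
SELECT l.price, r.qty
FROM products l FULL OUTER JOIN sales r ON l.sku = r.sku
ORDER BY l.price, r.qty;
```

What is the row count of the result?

13

FULL OUTER JOIN keeps every row from both sides; unmatched rows get NULL for the other side's columns.
Matching on l.sku = r.sku. A NULL in a compared column never satisfies the condition.
Matched pairs: 0; unmatched l rows kept: 7; unmatched r rows kept: 6.
Total: 0 matched + 13 padded = 13 rows.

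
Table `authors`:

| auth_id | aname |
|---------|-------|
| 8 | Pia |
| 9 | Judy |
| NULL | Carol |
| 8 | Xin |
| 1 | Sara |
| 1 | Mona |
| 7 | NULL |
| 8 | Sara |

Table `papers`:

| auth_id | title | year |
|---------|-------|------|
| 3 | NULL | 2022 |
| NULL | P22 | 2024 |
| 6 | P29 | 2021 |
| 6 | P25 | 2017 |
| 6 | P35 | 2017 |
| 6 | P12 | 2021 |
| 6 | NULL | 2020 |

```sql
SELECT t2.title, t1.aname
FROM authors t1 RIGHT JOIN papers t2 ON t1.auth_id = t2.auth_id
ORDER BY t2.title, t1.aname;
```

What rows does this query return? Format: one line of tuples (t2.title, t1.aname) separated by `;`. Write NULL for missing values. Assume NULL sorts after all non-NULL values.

RIGHT JOIN keeps every row from `papers`; unmatched rows get NULL for `authors`'s columns.
Matching on t1.auth_id = t2.auth_id. A NULL in a compared column never satisfies the condition.
- t1 row (auth_id=8): no match.
- t1 row (auth_id=9): no match.
- t1 row (auth_id=NULL): no match.
- t1 row (auth_id=8): no match.
- t1 row (auth_id=1): no match.
- t1 row (auth_id=1): no match.
- t1 row (auth_id=7): no match.
- t1 row (auth_id=8): no match.
- plus 7 unmatched t2 row(s), each kept with NULL t1 columns.
After projecting and ordering:
t2.title | t1.aname
P12 | NULL
P22 | NULL
P25 | NULL
P29 | NULL
P35 | NULL
NULL | NULL
NULL | NULL

(P12, NULL); (P22, NULL); (P25, NULL); (P29, NULL); (P35, NULL); (NULL, NULL); (NULL, NULL)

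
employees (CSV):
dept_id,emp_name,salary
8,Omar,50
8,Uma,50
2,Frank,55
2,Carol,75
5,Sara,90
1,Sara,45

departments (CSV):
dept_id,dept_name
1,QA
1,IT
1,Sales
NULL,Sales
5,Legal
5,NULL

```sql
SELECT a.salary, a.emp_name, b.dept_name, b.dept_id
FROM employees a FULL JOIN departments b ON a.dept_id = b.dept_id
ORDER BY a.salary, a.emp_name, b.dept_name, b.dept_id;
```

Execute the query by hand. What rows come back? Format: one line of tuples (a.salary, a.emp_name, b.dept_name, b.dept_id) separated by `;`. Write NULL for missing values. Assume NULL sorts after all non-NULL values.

FULL OUTER JOIN keeps every row from both sides; unmatched rows get NULL for the other side's columns.
Matching on a.dept_id = b.dept_id. A NULL in a compared column never satisfies the condition.
Matched pairs: 5; unmatched a rows kept: 4; unmatched b rows kept: 1.

(45, Sara, IT, 1); (45, Sara, QA, 1); (45, Sara, Sales, 1); (50, Omar, NULL, NULL); (50, Uma, NULL, NULL); (55, Frank, NULL, NULL); (75, Carol, NULL, NULL); (90, Sara, Legal, 5); (90, Sara, NULL, 5); (NULL, NULL, Sales, NULL)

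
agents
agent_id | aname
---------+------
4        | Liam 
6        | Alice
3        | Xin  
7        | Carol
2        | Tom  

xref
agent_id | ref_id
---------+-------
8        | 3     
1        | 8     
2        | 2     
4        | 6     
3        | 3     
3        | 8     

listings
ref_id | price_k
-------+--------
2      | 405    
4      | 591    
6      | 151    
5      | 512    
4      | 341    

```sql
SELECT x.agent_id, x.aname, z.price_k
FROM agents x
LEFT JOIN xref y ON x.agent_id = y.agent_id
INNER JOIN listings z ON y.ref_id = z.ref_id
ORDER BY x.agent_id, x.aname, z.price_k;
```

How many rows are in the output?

Joins associate left-to-right: agents LEFT JOIN xref on agent_id gives 6 intermediate row(s).
Then INNER JOIN `listings z` on ref_id: keep only rows whose y.ref_id appears in z.
Result: 2 row(s).

2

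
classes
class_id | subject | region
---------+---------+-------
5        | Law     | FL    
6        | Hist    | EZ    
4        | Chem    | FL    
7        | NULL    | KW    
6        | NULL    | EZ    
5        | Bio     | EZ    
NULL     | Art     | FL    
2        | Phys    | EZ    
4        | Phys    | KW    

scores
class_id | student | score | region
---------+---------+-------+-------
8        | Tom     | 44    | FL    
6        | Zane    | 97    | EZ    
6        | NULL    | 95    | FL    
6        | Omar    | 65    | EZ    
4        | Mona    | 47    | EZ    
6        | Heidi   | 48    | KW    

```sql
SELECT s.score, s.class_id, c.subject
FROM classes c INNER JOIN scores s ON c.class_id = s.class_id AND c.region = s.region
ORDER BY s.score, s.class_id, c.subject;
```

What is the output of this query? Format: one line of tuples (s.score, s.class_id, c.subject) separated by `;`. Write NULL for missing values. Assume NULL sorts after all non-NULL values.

(65, 6, Hist); (65, 6, NULL); (97, 6, Hist); (97, 6, NULL)

INNER JOIN keeps only pairs where the ON condition holds.
Matching on c.class_id = s.class_id AND c.region = s.region. A NULL in a compared column never satisfies the condition.
- c row (class_id=5, region=FL): no match → dropped.
- c row (class_id=6, region=EZ): matches 2 s row(s) → 2 output row(s).
- c row (class_id=4, region=FL): no match → dropped.
- c row (class_id=7, region=KW): no match → dropped.
- c row (class_id=6, region=EZ): matches 2 s row(s) → 2 output row(s).
- c row (class_id=5, region=EZ): no match → dropped.
- c row (class_id=NULL, region=FL): no match → dropped.
- c row (class_id=2, region=EZ): no match → dropped.
- c row (class_id=4, region=KW): no match → dropped.
After projecting and ordering:
s.score | s.class_id | c.subject
65 | 6 | Hist
65 | 6 | NULL
97 | 6 | Hist
97 | 6 | NULL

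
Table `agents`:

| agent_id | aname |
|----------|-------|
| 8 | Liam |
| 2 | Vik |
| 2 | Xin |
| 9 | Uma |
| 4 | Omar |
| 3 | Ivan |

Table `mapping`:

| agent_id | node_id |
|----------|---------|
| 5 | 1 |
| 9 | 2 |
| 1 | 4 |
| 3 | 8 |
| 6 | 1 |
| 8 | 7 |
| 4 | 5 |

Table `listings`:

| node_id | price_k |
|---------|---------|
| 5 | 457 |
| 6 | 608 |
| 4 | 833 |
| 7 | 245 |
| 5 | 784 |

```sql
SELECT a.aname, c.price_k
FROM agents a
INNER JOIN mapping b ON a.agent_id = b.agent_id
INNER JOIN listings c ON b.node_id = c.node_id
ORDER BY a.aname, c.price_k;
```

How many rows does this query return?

3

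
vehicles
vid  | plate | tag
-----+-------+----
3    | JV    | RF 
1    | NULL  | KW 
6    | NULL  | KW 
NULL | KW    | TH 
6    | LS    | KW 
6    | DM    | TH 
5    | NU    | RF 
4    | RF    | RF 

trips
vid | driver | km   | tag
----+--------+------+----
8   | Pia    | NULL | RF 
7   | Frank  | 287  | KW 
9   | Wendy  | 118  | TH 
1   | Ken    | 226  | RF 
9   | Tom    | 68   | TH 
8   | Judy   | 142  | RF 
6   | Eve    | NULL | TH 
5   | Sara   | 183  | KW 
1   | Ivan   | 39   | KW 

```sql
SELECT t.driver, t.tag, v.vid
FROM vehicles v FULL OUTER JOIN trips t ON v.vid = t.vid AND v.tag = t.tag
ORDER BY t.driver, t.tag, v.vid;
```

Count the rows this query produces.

15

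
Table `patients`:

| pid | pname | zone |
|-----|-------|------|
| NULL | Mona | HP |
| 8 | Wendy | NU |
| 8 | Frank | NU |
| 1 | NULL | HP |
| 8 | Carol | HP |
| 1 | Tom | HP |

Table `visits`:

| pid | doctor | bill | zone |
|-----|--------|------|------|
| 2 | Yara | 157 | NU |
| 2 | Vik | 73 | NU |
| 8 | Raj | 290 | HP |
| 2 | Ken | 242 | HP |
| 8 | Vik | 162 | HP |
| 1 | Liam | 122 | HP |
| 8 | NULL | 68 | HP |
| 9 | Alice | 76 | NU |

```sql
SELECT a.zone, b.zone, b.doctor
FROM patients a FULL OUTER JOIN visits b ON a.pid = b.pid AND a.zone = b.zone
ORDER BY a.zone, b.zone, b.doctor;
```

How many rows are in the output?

12

FULL OUTER JOIN keeps every row from both sides; unmatched rows get NULL for the other side's columns.
Matching on a.pid = b.pid AND a.zone = b.zone. A NULL in a compared column never satisfies the condition.
Matched pairs: 5; unmatched a rows kept: 3; unmatched b rows kept: 4.
Total: 5 matched + 7 padded = 12 rows.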